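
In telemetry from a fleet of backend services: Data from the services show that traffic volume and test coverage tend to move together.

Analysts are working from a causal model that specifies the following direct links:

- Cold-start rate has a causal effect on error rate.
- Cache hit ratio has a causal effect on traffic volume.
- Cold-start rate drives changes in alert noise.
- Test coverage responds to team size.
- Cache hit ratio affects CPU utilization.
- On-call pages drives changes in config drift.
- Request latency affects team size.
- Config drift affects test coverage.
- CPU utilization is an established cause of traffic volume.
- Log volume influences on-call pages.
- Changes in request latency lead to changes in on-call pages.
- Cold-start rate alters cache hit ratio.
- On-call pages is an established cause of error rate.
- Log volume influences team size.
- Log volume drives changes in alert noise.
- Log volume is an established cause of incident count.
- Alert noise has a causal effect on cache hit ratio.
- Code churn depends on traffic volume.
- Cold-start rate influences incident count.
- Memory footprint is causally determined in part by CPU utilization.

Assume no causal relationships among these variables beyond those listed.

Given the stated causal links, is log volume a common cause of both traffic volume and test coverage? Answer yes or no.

Log volume has a causal path to traffic volume (log volume → alert noise → cache hit ratio → traffic volume) and to test coverage (log volume → team size → test coverage), so it is a common cause of both — a confounder.

yes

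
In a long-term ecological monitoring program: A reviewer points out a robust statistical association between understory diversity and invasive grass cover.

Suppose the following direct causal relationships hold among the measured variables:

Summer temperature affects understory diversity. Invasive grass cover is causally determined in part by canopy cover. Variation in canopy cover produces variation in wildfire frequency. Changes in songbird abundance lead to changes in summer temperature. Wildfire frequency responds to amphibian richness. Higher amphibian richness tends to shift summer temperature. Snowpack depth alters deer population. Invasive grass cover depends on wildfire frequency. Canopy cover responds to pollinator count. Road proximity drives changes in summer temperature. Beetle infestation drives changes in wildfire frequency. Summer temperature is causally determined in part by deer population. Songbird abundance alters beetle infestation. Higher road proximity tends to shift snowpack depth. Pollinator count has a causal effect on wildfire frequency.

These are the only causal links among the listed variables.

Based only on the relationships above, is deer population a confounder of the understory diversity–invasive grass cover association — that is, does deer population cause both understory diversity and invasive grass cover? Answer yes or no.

Deer population has no stated causal path to invasive grass cover. A confounder must cause both variables, so deer population does not qualify.

no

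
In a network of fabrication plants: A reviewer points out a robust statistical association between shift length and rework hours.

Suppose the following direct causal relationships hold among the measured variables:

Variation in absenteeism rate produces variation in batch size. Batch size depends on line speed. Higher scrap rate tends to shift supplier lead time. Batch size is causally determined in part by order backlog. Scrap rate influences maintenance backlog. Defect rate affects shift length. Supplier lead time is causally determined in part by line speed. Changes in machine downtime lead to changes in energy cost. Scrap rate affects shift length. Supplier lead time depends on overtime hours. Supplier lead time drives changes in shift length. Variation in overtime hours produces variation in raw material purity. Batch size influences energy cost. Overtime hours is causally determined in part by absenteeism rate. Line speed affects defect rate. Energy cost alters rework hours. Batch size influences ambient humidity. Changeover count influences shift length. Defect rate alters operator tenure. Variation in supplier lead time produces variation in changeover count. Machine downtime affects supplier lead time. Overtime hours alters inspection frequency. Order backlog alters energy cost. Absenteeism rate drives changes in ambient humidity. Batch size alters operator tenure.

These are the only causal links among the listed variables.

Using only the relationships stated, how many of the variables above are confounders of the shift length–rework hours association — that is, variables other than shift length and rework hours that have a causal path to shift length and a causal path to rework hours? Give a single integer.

The common causes are: absenteeism rate (to shift length via absenteeism rate → overtime hours → supplier lead time → shift length; to rework hours via absenteeism rate → batch size → energy cost → rework hours); line speed (to shift length via line speed → defect rate → shift length; to rework hours via line speed → batch size → energy cost → rework hours); machine downtime (to shift length via machine downtime → supplier lead time → shift length; to rework hours via machine downtime → energy cost → rework hours).
Every other variable lacks a causal path to at least one of shift length and rework hours.

3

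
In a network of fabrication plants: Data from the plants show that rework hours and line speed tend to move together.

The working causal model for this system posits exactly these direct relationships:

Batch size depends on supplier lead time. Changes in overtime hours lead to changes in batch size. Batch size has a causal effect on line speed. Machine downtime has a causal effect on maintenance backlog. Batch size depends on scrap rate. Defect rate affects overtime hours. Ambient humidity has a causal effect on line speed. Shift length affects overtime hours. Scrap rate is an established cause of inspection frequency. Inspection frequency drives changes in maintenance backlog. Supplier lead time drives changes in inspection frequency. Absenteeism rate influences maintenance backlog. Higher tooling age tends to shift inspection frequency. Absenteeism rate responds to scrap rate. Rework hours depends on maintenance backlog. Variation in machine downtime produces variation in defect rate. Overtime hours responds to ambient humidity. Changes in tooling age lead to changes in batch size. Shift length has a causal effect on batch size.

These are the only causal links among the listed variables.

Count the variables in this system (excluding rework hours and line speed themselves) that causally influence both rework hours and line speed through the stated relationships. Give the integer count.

4

The common causes are: machine downtime (to rework hours via machine downtime → maintenance backlog → rework hours; to line speed via machine downtime → defect rate → overtime hours → batch size → line speed); scrap rate (to rework hours via scrap rate → absenteeism rate → maintenance backlog → rework hours; to line speed via scrap rate → batch size → line speed); supplier lead time (to rework hours via supplier lead time → inspection frequency → maintenance backlog → rework hours; to line speed via supplier lead time → batch size → line speed); tooling age (to rework hours via tooling age → inspection frequency → maintenance backlog → rework hours; to line speed via tooling age → batch size → line speed).
Every other variable lacks a causal path to at least one of rework hours and line speed.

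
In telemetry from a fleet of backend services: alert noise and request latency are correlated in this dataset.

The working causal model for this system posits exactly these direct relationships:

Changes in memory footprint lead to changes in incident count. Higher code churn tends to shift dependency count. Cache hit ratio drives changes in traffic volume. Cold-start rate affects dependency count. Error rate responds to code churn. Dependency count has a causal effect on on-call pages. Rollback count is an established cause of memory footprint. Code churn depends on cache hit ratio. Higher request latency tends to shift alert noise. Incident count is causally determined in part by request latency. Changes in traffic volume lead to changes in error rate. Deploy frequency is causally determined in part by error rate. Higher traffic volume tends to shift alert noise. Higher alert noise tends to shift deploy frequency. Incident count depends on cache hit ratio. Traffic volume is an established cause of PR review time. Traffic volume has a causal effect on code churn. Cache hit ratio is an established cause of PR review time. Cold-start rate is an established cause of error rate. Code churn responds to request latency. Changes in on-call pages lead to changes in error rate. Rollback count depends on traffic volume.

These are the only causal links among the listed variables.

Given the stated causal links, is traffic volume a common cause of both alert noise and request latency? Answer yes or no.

Traffic volume has no stated causal path to request latency. A confounder must cause both variables, so traffic volume does not qualify.

no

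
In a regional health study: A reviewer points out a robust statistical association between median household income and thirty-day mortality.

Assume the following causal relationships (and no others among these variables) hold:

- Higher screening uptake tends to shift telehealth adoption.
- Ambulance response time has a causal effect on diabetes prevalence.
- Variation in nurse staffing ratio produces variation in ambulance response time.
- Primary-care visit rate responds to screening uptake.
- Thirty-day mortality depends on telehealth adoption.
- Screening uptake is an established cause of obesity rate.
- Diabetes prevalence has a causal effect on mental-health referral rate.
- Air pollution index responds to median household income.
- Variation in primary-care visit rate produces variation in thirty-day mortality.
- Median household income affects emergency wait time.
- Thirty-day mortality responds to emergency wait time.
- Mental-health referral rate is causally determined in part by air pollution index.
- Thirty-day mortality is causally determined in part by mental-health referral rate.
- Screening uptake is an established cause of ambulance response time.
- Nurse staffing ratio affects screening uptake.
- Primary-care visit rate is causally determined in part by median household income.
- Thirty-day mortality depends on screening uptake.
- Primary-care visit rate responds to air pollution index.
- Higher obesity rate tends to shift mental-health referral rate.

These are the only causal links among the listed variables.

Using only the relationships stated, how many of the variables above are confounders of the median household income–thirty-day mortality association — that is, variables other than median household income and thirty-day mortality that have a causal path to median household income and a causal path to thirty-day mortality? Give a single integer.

0

No listed variable has a causal path to both median household income and thirty-day mortality, so there are no common causes.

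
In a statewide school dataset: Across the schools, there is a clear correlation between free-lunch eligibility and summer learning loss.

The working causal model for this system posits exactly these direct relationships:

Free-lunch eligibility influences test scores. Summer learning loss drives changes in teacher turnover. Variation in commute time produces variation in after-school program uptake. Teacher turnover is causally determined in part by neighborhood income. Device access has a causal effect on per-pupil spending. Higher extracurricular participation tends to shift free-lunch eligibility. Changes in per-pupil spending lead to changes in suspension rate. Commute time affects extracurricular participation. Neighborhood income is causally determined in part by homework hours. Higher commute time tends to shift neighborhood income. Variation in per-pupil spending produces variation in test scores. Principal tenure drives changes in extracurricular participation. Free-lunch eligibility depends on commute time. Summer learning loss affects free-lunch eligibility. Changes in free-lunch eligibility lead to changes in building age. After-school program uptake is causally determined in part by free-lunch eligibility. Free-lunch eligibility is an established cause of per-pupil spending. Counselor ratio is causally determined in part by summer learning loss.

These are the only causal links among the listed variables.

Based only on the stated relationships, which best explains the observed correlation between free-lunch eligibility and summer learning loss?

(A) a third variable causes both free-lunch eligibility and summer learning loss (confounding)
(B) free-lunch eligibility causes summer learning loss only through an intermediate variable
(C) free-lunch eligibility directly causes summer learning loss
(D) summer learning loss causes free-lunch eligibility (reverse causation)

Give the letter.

The stated link runs summer learning loss → free-lunch eligibility; free-lunch eligibility has no causal path to summer learning loss. No variable causes both, so confounding is ruled out. The correlation reflects reverse causation.

D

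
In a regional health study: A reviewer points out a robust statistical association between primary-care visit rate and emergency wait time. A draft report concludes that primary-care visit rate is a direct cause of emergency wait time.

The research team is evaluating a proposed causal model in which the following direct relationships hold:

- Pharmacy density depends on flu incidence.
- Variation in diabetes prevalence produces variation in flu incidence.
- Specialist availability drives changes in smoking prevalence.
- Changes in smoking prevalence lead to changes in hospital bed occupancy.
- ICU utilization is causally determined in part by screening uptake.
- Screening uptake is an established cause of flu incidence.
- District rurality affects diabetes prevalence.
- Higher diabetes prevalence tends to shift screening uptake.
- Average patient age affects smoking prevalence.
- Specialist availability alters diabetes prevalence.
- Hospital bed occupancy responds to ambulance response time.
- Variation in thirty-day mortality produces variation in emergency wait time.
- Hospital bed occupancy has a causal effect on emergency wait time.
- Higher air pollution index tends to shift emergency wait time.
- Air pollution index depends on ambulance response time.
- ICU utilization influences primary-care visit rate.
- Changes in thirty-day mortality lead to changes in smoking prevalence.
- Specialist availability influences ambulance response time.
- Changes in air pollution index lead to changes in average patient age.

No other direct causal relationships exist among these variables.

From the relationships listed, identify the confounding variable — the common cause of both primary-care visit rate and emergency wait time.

Specialist availability has a causal path to primary-care visit rate (specialist availability → diabetes prevalence → screening uptake → ICU utilization → primary-care visit rate) and a separate causal path to emergency wait time (specialist availability → smoking prevalence → hospital bed occupancy → emergency wait time), so it is a common cause of both.
No stated relationship gives primary-care visit rate a causal route to emergency wait time, so the correlation is explained by the shared upstream cause rather than a direct effect.

specialist availability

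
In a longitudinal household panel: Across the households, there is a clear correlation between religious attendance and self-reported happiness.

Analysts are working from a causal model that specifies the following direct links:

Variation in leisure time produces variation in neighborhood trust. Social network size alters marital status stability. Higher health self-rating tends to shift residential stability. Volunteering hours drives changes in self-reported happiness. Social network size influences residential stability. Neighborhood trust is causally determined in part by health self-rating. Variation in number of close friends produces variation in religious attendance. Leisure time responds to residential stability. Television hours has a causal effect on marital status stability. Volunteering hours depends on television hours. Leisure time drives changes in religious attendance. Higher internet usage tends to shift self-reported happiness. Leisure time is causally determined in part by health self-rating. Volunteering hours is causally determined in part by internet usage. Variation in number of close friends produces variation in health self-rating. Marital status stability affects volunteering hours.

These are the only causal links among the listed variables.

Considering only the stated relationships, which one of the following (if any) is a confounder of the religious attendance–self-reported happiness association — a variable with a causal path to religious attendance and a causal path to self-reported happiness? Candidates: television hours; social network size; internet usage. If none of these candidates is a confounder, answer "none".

social network size

Social network size causes religious attendance (social network size → residential stability → leisure time → religious attendance) and also causes self-reported happiness (social network size → marital status stability → volunteering hours → self-reported happiness); it is a common cause of both.
Each of the other candidates lacks a causal path to at least one of religious attendance and self-reported happiness, so they do not confound the relationship.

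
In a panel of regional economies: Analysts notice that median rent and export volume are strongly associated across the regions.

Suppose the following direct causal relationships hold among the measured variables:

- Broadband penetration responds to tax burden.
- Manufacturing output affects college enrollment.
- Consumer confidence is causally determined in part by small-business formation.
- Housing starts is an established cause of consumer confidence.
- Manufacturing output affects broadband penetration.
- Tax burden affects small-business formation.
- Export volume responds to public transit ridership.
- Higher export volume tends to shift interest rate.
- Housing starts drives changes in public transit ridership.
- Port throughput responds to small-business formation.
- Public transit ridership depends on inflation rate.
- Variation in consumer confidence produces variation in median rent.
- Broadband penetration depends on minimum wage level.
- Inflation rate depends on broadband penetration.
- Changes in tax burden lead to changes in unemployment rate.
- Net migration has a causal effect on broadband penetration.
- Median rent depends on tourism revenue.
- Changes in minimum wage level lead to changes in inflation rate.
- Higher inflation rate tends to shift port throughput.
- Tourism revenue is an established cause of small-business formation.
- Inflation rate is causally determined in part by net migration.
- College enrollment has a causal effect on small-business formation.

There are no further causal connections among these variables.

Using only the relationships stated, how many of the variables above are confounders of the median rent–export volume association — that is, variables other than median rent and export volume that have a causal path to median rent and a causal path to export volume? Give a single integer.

3

The common causes are: housing starts (to median rent via housing starts → consumer confidence → median rent; to export volume via housing starts → public transit ridership → export volume); manufacturing output (to median rent via manufacturing output → college enrollment → small-business formation → consumer confidence → median rent; to export volume via manufacturing output → broadband penetration → inflation rate → public transit ridership → export volume); tax burden (to median rent via tax burden → small-business formation → consumer confidence → median rent; to export volume via tax burden → broadband penetration → inflation rate → public transit ridership → export volume).
Every other variable lacks a causal path to at least one of median rent and export volume.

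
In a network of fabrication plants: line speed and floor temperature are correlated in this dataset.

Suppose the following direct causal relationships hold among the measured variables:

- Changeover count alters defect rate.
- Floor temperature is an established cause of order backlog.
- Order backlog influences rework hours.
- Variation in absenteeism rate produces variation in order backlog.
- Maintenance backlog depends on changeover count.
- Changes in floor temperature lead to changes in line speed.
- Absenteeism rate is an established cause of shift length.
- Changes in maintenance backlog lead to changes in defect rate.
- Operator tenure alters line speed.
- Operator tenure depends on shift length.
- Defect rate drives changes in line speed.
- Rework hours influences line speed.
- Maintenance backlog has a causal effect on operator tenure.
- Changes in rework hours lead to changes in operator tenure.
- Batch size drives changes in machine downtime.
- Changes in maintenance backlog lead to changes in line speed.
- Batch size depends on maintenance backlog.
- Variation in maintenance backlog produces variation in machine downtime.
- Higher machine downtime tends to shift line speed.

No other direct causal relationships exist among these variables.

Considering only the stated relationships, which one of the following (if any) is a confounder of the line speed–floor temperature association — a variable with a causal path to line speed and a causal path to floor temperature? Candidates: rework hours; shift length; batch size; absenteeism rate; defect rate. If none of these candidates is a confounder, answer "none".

None of the listed candidates has causal paths to both line speed and floor temperature in the stated relationships, so none is a common cause.

none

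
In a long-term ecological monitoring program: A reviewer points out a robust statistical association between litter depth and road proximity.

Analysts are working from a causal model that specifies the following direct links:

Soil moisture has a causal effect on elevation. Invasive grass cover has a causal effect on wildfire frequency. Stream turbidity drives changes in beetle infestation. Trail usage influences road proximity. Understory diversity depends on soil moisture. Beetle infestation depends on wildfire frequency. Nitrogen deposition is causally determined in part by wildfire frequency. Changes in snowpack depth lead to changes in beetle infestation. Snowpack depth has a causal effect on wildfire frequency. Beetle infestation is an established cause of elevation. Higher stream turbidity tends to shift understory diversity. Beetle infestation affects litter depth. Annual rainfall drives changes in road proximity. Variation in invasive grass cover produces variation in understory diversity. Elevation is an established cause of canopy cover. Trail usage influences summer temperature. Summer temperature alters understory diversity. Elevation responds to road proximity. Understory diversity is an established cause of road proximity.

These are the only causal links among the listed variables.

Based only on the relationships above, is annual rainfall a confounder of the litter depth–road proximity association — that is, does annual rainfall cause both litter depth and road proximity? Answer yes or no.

Annual rainfall has no stated causal path to litter depth. A confounder must cause both variables, so annual rainfall does not qualify.

no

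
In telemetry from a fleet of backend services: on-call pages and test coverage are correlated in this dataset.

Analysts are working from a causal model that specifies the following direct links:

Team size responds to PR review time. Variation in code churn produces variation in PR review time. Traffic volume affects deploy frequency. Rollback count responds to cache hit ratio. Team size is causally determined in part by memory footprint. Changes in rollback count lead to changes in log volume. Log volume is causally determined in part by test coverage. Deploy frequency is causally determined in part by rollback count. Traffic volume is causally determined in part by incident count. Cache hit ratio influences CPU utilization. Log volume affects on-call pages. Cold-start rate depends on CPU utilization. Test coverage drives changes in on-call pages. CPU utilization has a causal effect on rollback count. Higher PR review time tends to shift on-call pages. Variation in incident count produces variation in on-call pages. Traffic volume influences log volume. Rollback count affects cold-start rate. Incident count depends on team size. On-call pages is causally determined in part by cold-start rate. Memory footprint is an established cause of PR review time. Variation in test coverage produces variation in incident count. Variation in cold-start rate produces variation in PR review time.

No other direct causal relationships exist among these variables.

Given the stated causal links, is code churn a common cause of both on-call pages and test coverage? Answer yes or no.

Code churn has no stated causal path to test coverage. A confounder must cause both variables, so code churn does not qualify.

no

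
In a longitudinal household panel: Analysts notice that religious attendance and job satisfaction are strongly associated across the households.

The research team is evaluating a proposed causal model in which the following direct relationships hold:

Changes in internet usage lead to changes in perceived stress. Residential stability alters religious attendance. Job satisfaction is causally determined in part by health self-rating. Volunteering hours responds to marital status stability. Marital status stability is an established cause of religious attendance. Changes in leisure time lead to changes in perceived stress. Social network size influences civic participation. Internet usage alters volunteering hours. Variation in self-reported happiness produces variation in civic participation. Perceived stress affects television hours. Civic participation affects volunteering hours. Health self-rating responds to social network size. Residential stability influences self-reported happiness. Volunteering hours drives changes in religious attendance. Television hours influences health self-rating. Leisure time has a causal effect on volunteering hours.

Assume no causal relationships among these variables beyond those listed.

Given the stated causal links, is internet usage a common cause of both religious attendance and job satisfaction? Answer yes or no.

Internet usage has a causal path to religious attendance (internet usage → volunteering hours → religious attendance) and to job satisfaction (internet usage → perceived stress → television hours → health self-rating → job satisfaction), so it is a common cause of both — a confounder.

yes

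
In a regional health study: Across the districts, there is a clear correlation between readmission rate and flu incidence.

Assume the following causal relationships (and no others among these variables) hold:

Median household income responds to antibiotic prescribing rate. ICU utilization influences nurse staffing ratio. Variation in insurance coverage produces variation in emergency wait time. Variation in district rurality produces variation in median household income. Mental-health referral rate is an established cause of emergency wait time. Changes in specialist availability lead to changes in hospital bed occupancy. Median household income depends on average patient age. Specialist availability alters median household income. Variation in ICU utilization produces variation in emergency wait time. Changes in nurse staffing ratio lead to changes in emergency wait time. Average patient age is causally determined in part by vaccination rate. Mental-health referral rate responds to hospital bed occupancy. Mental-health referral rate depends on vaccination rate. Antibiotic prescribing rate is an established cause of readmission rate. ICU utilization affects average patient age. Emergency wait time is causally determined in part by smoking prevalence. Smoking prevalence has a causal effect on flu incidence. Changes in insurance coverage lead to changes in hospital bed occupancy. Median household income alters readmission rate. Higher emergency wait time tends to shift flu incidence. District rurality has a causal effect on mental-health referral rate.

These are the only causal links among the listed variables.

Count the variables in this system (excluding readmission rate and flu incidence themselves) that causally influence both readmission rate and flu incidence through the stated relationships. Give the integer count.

The common causes are: ICU utilization (to readmission rate via ICU utilization → average patient age → median household income → readmission rate; to flu incidence via ICU utilization → emergency wait time → flu incidence); district rurality (to readmission rate via district rurality → median household income → readmission rate; to flu incidence via district rurality → mental-health referral rate → emergency wait time → flu incidence); specialist availability (to readmission rate via specialist availability → median household income → readmission rate; to flu incidence via specialist availability → hospital bed occupancy → mental-health referral rate → emergency wait time → flu incidence); vaccination rate (to readmission rate via vaccination rate → average patient age → median household income → readmission rate; to flu incidence via vaccination rate → mental-health referral rate → emergency wait time → flu incidence).
Every other variable lacks a causal path to at least one of readmission rate and flu incidence.

4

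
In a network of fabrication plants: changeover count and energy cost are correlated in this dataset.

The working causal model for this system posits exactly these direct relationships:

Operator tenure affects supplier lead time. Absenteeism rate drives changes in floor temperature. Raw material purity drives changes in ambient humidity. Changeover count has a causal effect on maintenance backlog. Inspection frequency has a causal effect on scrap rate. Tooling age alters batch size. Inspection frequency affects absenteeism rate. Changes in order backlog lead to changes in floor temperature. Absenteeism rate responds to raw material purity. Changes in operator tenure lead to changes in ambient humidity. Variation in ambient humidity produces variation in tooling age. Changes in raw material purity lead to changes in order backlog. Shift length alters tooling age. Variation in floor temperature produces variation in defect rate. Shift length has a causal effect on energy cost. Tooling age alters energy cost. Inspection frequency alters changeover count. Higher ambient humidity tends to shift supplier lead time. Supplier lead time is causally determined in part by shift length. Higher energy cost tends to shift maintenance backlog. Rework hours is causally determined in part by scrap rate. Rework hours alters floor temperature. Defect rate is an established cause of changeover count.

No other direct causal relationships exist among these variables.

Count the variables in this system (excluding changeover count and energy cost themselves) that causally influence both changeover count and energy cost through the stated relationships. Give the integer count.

1

The common causes are: raw material purity (to changeover count via raw material purity → order backlog → floor temperature → defect rate → changeover count; to energy cost via raw material purity → ambient humidity → tooling age → energy cost).
Every other variable lacks a causal path to at least one of changeover count and energy cost.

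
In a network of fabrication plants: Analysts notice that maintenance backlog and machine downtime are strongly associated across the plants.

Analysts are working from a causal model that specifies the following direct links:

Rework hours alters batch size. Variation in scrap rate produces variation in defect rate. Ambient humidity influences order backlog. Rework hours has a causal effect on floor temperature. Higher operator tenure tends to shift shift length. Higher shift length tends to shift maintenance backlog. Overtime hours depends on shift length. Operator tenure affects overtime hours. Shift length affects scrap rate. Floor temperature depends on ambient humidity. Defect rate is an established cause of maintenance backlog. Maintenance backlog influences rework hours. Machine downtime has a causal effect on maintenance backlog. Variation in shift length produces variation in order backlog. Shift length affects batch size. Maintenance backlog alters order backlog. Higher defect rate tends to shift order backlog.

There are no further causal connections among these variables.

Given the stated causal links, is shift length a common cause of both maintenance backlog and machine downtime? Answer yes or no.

no

Shift length has no stated causal path to machine downtime. A confounder must cause both variables, so shift length does not qualify.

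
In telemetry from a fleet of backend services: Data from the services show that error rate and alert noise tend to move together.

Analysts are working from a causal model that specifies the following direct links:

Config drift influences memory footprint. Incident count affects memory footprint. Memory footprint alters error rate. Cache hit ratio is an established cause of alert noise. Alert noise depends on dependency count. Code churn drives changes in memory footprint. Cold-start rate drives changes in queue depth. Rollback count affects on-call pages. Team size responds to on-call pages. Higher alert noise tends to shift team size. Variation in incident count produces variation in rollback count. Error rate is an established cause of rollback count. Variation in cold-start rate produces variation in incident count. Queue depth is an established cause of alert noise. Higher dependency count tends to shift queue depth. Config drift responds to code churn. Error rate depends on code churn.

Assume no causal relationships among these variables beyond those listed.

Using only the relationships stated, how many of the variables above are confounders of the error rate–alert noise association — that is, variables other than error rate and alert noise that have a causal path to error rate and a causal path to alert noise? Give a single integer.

The common causes are: cold-start rate (to error rate via cold-start rate → incident count → memory footprint → error rate; to alert noise via cold-start rate → queue depth → alert noise).
Every other variable lacks a causal path to at least one of error rate and alert noise.

1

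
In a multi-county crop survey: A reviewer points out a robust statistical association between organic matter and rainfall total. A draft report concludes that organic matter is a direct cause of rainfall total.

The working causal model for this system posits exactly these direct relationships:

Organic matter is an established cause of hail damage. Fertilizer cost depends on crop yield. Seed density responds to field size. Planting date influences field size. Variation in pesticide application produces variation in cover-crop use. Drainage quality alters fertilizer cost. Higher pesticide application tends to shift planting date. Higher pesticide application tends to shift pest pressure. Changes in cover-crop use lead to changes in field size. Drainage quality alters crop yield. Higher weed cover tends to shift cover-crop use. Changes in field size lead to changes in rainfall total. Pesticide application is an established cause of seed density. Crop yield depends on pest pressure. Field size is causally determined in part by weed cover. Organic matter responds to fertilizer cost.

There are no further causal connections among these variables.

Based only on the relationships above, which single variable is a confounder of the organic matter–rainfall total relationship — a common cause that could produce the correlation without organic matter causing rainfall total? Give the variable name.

Pesticide application has a causal path to organic matter (pesticide application → pest pressure → crop yield → fertilizer cost → organic matter) and a separate causal path to rainfall total (pesticide application → planting date → field size → rainfall total), so it is a common cause of both.
No stated relationship gives organic matter a causal route to rainfall total, so the correlation is explained by the shared upstream cause rather than a direct effect.

pesticide application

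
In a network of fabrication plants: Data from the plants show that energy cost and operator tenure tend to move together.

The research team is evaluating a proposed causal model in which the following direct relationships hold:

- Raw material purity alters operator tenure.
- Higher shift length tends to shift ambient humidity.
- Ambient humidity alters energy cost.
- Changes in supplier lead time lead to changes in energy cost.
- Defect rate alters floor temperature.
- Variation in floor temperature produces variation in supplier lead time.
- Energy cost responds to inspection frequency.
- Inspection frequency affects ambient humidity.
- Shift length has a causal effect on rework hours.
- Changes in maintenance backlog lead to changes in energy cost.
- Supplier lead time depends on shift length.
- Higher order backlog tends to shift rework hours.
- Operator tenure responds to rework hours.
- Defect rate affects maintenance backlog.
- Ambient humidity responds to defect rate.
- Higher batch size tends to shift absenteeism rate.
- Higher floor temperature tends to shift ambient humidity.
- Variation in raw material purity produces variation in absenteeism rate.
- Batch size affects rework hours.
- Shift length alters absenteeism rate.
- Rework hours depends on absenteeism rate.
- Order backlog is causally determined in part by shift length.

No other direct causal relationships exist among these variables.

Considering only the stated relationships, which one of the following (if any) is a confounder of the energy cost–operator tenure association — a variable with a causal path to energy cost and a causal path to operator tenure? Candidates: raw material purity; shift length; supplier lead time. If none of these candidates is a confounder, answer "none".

shift length

Shift length causes energy cost (shift length → ambient humidity → energy cost) and also causes operator tenure (shift length → rework hours → operator tenure); it is a common cause of both.
Each of the other candidates lacks a causal path to at least one of energy cost and operator tenure, so they do not confound the relationship.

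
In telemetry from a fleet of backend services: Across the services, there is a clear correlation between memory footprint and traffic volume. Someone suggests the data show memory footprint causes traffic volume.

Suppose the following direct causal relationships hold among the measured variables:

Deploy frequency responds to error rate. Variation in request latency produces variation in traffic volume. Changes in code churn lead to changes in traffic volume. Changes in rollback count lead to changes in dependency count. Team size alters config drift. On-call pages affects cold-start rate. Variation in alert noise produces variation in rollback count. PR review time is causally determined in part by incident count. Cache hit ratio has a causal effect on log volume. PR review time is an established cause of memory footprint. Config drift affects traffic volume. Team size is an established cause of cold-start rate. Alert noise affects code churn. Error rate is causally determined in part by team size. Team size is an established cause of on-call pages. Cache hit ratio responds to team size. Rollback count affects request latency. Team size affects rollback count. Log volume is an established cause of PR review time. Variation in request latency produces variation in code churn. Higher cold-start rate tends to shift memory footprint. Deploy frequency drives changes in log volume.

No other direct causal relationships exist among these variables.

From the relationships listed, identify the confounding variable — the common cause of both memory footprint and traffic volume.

team size

Team size has a causal path to memory footprint (team size → cold-start rate → memory footprint) and a separate causal path to traffic volume (team size → config drift → traffic volume), so it is a common cause of both.
No stated relationship gives memory footprint a causal route to traffic volume, so the correlation is explained by the shared upstream cause rather than a direct effect.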